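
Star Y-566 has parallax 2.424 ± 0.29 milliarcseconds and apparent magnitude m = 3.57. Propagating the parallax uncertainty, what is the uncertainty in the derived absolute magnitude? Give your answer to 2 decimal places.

M = m − 5 log₁₀ d + 5 = m + 5 log₁₀ p + 5, so ∂M/∂p = 5/(p ln 10).
σ_M = (5/ln 10) · (σ_p/p) = 2.1715 × 0.29/2.424 = 2.1715 × 0.11964 = 0.2598.

σ_M = 0.26 mag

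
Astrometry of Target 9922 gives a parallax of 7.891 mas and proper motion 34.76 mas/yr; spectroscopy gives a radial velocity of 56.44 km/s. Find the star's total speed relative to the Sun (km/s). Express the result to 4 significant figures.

60.18 km/s

d = 1/p = 1/0.007891″ = 126.73 pc.
μ = 34.76 mas/yr = 0.03476 ″/yr.
v_t = 4.740 μ d = 4.740 × 0.03476 × 126.73 = 20.88 km/s.
v = √(v_r² + v_t²) = √(56.44² + 20.88²) = √3621.45 = 60.178 km/s.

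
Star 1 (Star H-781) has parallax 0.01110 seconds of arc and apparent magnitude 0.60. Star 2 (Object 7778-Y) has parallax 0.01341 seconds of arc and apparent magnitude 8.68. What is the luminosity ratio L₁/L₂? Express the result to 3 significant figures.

L₁/L₂ = 2490

d₁ = 1/p₁ = 1/0.01110″ = 90.09 pc; d₂ = 1/p₂ = 1/0.01341″ = 74.571 pc.
M₁ = m₁ − 5 log₁₀ d₁ + 5 = 0.60 − 9.7734 + 5 = -4.1734.
M₂ = 8.68 − 9.3628 + 5 = 4.3172.
L₁/L₂ = 10^(0.4(M₂ − M₁)) = 10^(0.4 × 8.4906) = 10^3.39624 = 2490.2.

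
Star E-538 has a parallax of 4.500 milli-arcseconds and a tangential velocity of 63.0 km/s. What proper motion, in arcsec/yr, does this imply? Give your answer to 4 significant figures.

0.05981 arcsec/yr

d = 1/p = 1/0.004500″ = 222.22 pc.
μ = v_t / (4.74 d) = 63.0 / (4.74 × 222.22) = 63.0 / 1053.3 = 0.059812 ″/yr.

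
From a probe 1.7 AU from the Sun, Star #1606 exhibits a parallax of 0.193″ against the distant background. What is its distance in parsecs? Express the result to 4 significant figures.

8.808 pc

With baseline B (in AU) and parallax p (in arcsec), d = B/p parsecs.
d = 1.7 / 0.193 = 8.8083 pc.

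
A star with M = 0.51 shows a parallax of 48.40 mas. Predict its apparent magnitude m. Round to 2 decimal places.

d = 1/p = 1/0.04840″ = 20.661 pc.
m − M = 5 log₁₀ d − 5 = 5 log₁₀(20.661) − 5 = 6.5758 − 5 = 1.5758.
m = M + (m − M) = 0.51 + 1.5758 = 2.09.

m = 2.09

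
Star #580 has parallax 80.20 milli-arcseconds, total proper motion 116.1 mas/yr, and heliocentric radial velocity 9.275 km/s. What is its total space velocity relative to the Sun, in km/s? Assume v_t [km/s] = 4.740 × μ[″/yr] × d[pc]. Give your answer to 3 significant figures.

d = 1/p = 1/0.08020″ = 12.469 pc.
μ = 116.1 mas/yr = 0.1161 ″/yr.
v_t = 4.740 μ d = 4.740 × 0.1161 × 12.469 = 6.8619 km/s.
v = √(v_r² + v_t²) = √(9.275² + 6.8619²) = √133.111 = 11.537 km/s.

11.5 km/s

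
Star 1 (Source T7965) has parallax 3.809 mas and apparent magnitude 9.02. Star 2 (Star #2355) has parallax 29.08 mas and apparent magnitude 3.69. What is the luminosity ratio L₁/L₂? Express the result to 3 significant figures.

d₁ = 1/p₁ = 1/0.003809″ = 262.54 pc; d₂ = 1/p₂ = 1/0.02908″ = 34.388 pc.
M₁ = m₁ − 5 log₁₀ d₁ + 5 = 9.02 − 12.0960 + 5 = 1.9240.
M₂ = 3.69 − 7.6820 + 5 = 1.0080.
L₁/L₂ = 10^(0.4(M₂ − M₁)) = 10^(0.4 × (-0.9160)) = 10^(-0.36640) = 0.43013.

L₁/L₂ = 0.430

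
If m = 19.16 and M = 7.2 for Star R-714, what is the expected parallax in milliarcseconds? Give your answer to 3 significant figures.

m − M = 19.16 − 7.2 = 11.96.
d = 10^((m−M)/5 + 1) = 10^3.392 = 2466 pc.
p = 1/d = 1/2466 = 0.00040552 arcsec = 0.40552 mas.

0.406 mas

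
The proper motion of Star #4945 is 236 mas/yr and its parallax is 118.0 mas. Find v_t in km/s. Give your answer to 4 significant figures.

d = 1/p = 1/0.1180″ = 8.4746 pc.
μ = 236 mas/yr = 0.236 ″/yr.
v_t = 4.74 × μ × d = 4.74 × 0.236 × 8.4746 = 9.48 km/s.

9.480 km/s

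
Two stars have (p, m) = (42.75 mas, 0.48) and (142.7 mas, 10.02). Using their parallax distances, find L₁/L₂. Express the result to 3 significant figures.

L₁/L₂ = 72900

d₁ = 1/p₁ = 1/0.04275″ = 23.392 pc; d₂ = 1/p₂ = 1/0.1427″ = 7.0077 pc.
M₁ = m₁ − 5 log₁₀ d₁ + 5 = 0.48 − 6.8453 + 5 = -1.3653.
M₂ = 10.02 − 4.2279 + 5 = 10.7921.
L₁/L₂ = 10^(0.4(M₂ − M₁)) = 10^(0.4 × 12.1574) = 10^4.86296 = 72939.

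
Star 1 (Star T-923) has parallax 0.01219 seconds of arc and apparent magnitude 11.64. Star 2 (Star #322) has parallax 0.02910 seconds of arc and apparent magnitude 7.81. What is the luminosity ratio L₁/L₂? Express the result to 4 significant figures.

L₁/L₂ = 0.1674

d₁ = 1/p₁ = 1/0.01219″ = 82.034 pc; d₂ = 1/p₂ = 1/0.02910″ = 34.364 pc.
M₁ = m₁ − 5 log₁₀ d₁ + 5 = 11.64 − 9.5700 + 5 = 7.0700.
M₂ = 7.81 − 7.6805 + 5 = 5.1295.
L₁/L₂ = 10^(0.4(M₂ − M₁)) = 10^(0.4 × (-1.9405)) = 10^(-0.77620) = 0.16742.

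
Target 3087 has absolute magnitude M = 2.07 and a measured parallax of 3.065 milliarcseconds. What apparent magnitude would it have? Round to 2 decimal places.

d = 1/p = 1/0.003065″ = 326.26 pc.
m − M = 5 log₁₀ d − 5 = 5 log₁₀(326.26) − 5 = 12.5678 − 5 = 7.5678.
m = M + (m − M) = 2.07 + 7.5678 = 9.64.

m = 9.64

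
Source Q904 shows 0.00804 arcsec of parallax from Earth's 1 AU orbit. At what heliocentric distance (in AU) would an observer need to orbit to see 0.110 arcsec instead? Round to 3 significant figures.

13.7 AU

Parallax scales linearly with baseline: p ∝ B, so B = p_target / p_Earth × 1 AU.
B = 0.110 / 0.00804 = 13.682 AU.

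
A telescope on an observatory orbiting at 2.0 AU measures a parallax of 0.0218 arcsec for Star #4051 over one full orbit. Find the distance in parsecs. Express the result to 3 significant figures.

91.7 pc

With baseline B (in AU) and parallax p (in arcsec), d = B/p parsecs.
d = 2.0 / 0.0218 = 91.743 pc.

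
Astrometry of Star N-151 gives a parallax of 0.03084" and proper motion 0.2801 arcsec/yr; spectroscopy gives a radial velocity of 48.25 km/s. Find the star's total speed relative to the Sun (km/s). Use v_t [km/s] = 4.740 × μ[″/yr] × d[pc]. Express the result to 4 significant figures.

d = 1/p = 1/0.03084″ = 32.425 pc.
v_t = 4.740 μ d = 4.740 × 0.2801 × 32.425 = 43.05 km/s.
v = √(v_r² + v_t²) = √(48.25² + 43.05²) = √4181.37 = 64.664 km/s.

64.66 km/s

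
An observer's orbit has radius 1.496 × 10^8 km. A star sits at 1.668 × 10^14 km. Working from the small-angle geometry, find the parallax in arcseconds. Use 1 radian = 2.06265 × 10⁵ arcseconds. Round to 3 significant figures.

θ ≈ B/d = (1.496 × 10^8) / (1.668 × 10^14) = 8.9688 × 10^-7 rad.
In arcseconds: 8.9688 × 10^-7 × 206265 = 0.18499″.

0.185 arcsec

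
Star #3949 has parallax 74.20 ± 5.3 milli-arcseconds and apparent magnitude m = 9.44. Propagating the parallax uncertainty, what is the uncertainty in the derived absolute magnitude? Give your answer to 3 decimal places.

M = m − 5 log₁₀ d + 5 = m + 5 log₁₀ p + 5, so ∂M/∂p = 5/(p ln 10).
σ_M = (5/ln 10) · (σ_p/p) = 2.1715 × 5.3/74.20 = 2.1715 × 0.071429 = 0.15511.

σ_M = 0.155 mag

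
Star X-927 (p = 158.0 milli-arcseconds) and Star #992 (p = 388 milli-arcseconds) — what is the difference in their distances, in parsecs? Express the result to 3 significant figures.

3.75 pc

d_A = 1/0.1580″ = 6.3291 pc; d_B = 1/0.3880″ = 2.5773 pc.
|d_B − d_A| = |2.5773 − 6.3291| = 3.7518 pc.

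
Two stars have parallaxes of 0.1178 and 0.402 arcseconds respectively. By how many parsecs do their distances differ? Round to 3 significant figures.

d_A = 1/0.1178″ = 8.489 pc; d_B = 1/0.4020″ = 2.4876 pc.
|d_B − d_A| = |2.4876 − 8.489| = 6.0014 pc.

6.00 pc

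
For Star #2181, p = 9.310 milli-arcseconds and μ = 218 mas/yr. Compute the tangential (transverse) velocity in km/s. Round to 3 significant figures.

d = 1/p = 1/0.009310″ = 107.41 pc.
μ = 218 mas/yr = 0.218 ″/yr.
v_t = 4.74 × μ × d = 4.74 × 0.218 × 107.41 = 110.99 km/s.

111 km/s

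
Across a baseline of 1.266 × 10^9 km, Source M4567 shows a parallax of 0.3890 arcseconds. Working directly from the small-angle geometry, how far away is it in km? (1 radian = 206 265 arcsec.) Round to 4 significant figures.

6.713 × 10^14 km

θ = 0.3890″ = 0.3890/206265 = 1.8859 × 10^-6 rad.
d = B/θ = (1.266 × 10^9) / (1.8859 × 10^-6) = 6.7130 × 10^14 km.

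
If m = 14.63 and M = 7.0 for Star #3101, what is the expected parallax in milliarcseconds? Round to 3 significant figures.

m − M = 14.63 − 7.0 = 7.63.
d = 10^((m−M)/5 + 1) = 10^2.526 = 335.74 pc.
p = 1/d = 1/335.74 = 0.0029785 arcsec = 2.9785 mas.

2.98 mas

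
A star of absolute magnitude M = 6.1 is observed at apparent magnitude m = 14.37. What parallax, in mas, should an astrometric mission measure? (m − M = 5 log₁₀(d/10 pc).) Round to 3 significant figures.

m − M = 14.37 − 6.1 = 8.27.
d = 10^((m−M)/5 + 1) = 10^2.654 = 450.82 pc.
p = 1/d = 1/450.82 = 0.0022182 arcsec = 2.2182 mas.

2.22 mas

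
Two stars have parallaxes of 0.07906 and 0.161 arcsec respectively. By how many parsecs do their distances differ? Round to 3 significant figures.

6.44 pc

d_A = 1/0.07906″ = 12.649 pc; d_B = 1/0.1610″ = 6.2112 pc.
|d_B − d_A| = |6.2112 − 12.649| = 6.4378 pc.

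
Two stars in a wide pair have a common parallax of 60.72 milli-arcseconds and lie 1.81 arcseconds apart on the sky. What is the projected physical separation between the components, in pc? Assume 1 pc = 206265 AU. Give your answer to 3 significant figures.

d = 1/p = 1/0.06072″ = 16.469 pc.
At distance d (pc), an angle of θ arcsec spans θ·d AU: s = 1.81 × 16.469 = 29.809 AU.
= 29.809 / 206265 = 0.00014452 pc.

0.000145 pc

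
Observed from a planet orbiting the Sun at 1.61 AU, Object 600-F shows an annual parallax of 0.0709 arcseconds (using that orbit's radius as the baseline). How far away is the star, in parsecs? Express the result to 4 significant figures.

22.71 pc

With baseline B (in AU) and parallax p (in arcsec), d = B/p parsecs.
d = 1.61 / 0.0709 = 22.708 pc.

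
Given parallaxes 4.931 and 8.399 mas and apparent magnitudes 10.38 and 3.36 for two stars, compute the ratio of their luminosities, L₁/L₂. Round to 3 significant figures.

d₁ = 1/p₁ = 1/0.004931″ = 202.8 pc; d₂ = 1/p₂ = 1/0.008399″ = 119.06 pc.
M₁ = m₁ − 5 log₁₀ d₁ + 5 = 10.38 − 11.5353 + 5 = 3.8447.
M₂ = 3.36 − 10.3788 + 5 = -2.0188.
L₁/L₂ = 10^(0.4(M₂ − M₁)) = 10^(0.4 × (-5.8635)) = 10^(-2.34540) = 0.0045144.

L₁/L₂ = 0.00451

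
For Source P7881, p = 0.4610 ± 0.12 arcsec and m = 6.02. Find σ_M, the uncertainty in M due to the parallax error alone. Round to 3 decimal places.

M = m − 5 log₁₀ d + 5 = m + 5 log₁₀ p + 5, so ∂M/∂p = 5/(p ln 10).
σ_M = (5/ln 10) · (σ_p/p) = 2.1715 × 0.12/0.4610 = 2.1715 × 0.2603 = 0.56524.

σ_M = 0.565 mag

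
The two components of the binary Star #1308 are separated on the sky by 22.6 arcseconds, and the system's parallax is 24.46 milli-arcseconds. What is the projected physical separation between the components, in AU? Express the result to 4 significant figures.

924.0 AU

d = 1/p = 1/0.02446″ = 40.883 pc.
At distance d (pc), an angle of θ arcsec spans θ·d AU: s = 22.6 × 40.883 = 923.96 AU.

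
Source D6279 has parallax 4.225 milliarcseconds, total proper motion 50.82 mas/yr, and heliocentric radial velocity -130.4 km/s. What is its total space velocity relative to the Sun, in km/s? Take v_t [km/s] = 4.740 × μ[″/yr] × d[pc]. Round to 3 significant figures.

142 km/s

d = 1/p = 1/0.004225″ = 236.69 pc.
μ = 50.82 mas/yr = 0.05082 ″/yr.
v_t = 4.740 μ d = 4.740 × 0.05082 × 236.69 = 57.015 km/s.
v = √(v_r² + v_t²) = √((-130.4)² + 57.015²) = √20254.9 = 142.32 km/s.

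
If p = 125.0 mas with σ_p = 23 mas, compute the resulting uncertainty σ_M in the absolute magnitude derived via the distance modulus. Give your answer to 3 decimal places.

M = m − 5 log₁₀ d + 5 = m + 5 log₁₀ p + 5, so ∂M/∂p = 5/(p ln 10).
σ_M = (5/ln 10) · (σ_p/p) = 2.1715 × 23/125.0 = 2.1715 × 0.184 = 0.39956.

σ_M = 0.400 mag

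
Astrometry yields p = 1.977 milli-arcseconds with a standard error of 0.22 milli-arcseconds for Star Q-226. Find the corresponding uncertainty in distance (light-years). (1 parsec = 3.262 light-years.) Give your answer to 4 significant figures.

d = 1/p, so σ_d = σ_p / p².
σ_d = 0.000220 / (0.001977)² = 0.000220 / 0.0000039085 = 56.288 pc = 56.288 × 3.262 ly = 183.61 ly.

183.6 ly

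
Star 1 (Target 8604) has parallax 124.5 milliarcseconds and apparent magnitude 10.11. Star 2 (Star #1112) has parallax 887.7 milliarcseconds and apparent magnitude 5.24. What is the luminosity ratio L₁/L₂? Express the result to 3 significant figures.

L₁/L₂ = 0.573

d₁ = 1/p₁ = 1/0.1245″ = 8.0321 pc; d₂ = 1/p₂ = 1/0.8877″ = 1.1265 pc.
M₁ = m₁ − 5 log₁₀ d₁ + 5 = 10.11 − 4.5241 + 5 = 10.5859.
M₂ = 5.24 − 0.2587 + 5 = 9.9813.
L₁/L₂ = 10^(0.4(M₂ − M₁)) = 10^(0.4 × (-0.6046)) = 10^(-0.24184) = 0.57301.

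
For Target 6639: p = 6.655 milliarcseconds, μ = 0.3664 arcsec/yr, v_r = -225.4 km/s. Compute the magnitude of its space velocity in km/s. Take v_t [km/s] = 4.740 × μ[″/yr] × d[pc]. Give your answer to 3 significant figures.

345 km/s

d = 1/p = 1/0.006655″ = 150.26 pc.
v_t = 4.740 μ d = 4.740 × 0.3664 × 150.26 = 260.96 km/s.
v = √(v_r² + v_t²) = √((-225.4)² + 260.96²) = √118905 = 344.83 km/s.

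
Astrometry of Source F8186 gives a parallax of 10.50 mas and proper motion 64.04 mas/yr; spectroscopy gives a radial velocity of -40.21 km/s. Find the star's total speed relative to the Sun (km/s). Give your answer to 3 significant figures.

d = 1/p = 1/0.01050″ = 95.238 pc.
μ = 64.04 mas/yr = 0.06404 ″/yr.
v_t = 4.740 μ d = 4.740 × 0.06404 × 95.238 = 28.909 km/s.
v = √(v_r² + v_t²) = √((-40.21)² + 28.909²) = √2452.57 = 49.523 km/s.

49.5 km/s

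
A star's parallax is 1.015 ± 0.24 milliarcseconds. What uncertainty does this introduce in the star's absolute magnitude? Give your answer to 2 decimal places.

σ_M = 0.51 mag

M = m − 5 log₁₀ d + 5 = m + 5 log₁₀ p + 5, so ∂M/∂p = 5/(p ln 10).
σ_M = (5/ln 10) · (σ_p/p) = 2.1715 × 0.24/1.015 = 2.1715 × 0.23645 = 0.51345.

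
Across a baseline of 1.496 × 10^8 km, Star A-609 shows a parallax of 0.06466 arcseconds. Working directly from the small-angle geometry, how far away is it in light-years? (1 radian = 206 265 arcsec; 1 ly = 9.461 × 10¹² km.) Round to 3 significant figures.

θ = 0.06466″ = 0.06466/206265 = 3.1348 × 10^-7 rad.
d = B/θ = (1.496 × 10^8) / (3.1348 × 10^-7) = 4.7722 × 10^14 km = (4.7722 × 10^14) / (9.461 × 10^12) ly = 50.441 ly.

50.4 ly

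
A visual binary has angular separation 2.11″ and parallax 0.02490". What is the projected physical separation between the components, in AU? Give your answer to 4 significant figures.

84.74 AU

d = 1/p = 1/0.02490″ = 40.161 pc.
At distance d (pc), an angle of θ arcsec spans θ·d AU: s = 2.11 × 40.161 = 84.74 AU.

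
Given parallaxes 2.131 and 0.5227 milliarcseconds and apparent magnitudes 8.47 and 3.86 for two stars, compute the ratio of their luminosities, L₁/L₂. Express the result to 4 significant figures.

L₁/L₂ = 0.0008617

d₁ = 1/p₁ = 1/0.002131″ = 469.26 pc; d₂ = 1/p₂ = 1/0.0005227″ = 1913.1 pc.
M₁ = m₁ − 5 log₁₀ d₁ + 5 = 8.47 − 13.3571 + 5 = 0.1129.
M₂ = 3.86 − 16.4087 + 5 = -7.5487.
L₁/L₂ = 10^(0.4(M₂ − M₁)) = 10^(0.4 × (-7.6616)) = 10^(-3.06464) = 0.00086171.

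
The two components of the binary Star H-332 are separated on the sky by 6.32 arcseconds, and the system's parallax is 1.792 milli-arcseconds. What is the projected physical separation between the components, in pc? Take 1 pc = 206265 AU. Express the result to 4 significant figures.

0.01710 pc

d = 1/p = 1/0.001792″ = 558.04 pc.
At distance d (pc), an angle of θ arcsec spans θ·d AU: s = 6.32 × 558.04 = 3526.8 AU.
= 3526.8 / 206265 = 0.017098 pc.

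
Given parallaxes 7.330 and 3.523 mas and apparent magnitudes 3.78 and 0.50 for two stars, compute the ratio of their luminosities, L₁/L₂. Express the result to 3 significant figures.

d₁ = 1/p₁ = 1/0.007330″ = 136.43 pc; d₂ = 1/p₂ = 1/0.003523″ = 283.85 pc.
M₁ = m₁ − 5 log₁₀ d₁ + 5 = 3.78 − 10.6745 + 5 = -1.8945.
M₂ = 0.50 − 12.2654 + 5 = -6.7654.
L₁/L₂ = 10^(0.4(M₂ − M₁)) = 10^(0.4 × (-4.8709)) = 10^(-1.94836) = 0.011263.

L₁/L₂ = 0.0113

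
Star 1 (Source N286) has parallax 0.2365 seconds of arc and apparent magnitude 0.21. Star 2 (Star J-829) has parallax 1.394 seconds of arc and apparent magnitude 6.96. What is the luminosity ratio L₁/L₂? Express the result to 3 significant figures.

L₁/L₂ = 17400

d₁ = 1/p₁ = 1/0.2365″ = 4.2283 pc; d₂ = 1/p₂ = 1/1.394″ = 0.71736 pc.
M₁ = m₁ − 5 log₁₀ d₁ + 5 = 0.21 − 3.1308 + 5 = 2.0792.
M₂ = 6.96 − (-0.7213) + 5 = 12.6813.
L₁/L₂ = 10^(0.4(M₂ − M₁)) = 10^(0.4 × 10.6021) = 10^4.24084 = 17412.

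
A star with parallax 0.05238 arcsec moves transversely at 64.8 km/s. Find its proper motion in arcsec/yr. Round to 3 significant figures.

d = 1/p = 1/0.05238″ = 19.091 pc.
μ = v_t / (4.74 d) = 64.8 / (4.74 × 19.091) = 64.8 / 90.491 = 0.71609 ″/yr.

0.716 arcsec/yr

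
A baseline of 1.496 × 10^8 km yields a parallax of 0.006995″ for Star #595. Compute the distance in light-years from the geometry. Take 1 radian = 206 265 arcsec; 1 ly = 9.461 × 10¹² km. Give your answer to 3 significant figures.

θ = 0.006995″ = 0.006995/206265 = 3.3913 × 10^-8 rad.
d = B/θ = (1.496 × 10^8) / (3.3913 × 10^-8) = 4.4113 × 10^15 km = (4.4113 × 10^15) / (9.461 × 10^12) ly = 466.26 ly.

466 ly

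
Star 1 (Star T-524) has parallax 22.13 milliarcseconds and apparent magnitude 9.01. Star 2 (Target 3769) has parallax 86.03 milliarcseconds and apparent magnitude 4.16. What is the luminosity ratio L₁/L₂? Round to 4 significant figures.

d₁ = 1/p₁ = 1/0.02213″ = 45.188 pc; d₂ = 1/p₂ = 1/0.08603″ = 11.624 pc.
M₁ = m₁ − 5 log₁₀ d₁ + 5 = 9.01 − 8.2751 + 5 = 5.7349.
M₂ = 4.16 − 5.3268 + 5 = 3.8332.
L₁/L₂ = 10^(0.4(M₂ − M₁)) = 10^(0.4 × (-1.9017)) = 10^(-0.76068) = 0.17351.

L₁/L₂ = 0.1735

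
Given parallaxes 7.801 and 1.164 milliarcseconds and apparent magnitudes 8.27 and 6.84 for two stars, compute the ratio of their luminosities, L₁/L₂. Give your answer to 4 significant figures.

d₁ = 1/p₁ = 1/0.007801″ = 128.19 pc; d₂ = 1/p₂ = 1/0.001164″ = 859.11 pc.
M₁ = m₁ − 5 log₁₀ d₁ + 5 = 8.27 − 10.5393 + 5 = 2.7307.
M₂ = 6.84 − 14.6702 + 5 = -2.8302.
L₁/L₂ = 10^(0.4(M₂ − M₁)) = 10^(0.4 × (-5.5609)) = 10^(-2.22436) = 0.0059654.

L₁/L₂ = 0.005965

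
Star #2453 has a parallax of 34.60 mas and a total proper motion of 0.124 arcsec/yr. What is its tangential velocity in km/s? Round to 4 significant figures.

d = 1/p = 1/0.03460″ = 28.902 pc.
v_t = 4.74 × μ × d = 4.74 × 0.124 × 28.902 = 16.987 km/s.

16.99 km/s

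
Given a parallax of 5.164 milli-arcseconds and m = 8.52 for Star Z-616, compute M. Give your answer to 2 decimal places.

M = 2.08

d = 1/p = 1/0.005164″ = 193.65 pc.
m − M = 5 log₁₀(193.65) − 5 = 11.4351 − 5 = 6.4351.
M = m − (m − M) = 8.52 − 6.4351 = 2.08.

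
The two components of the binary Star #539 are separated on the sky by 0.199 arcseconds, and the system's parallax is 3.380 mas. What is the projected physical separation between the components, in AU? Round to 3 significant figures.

d = 1/p = 1/0.003380″ = 295.86 pc.
At distance d (pc), an angle of θ arcsec spans θ·d AU: s = 0.199 × 295.86 = 58.876 AU.

58.9 AU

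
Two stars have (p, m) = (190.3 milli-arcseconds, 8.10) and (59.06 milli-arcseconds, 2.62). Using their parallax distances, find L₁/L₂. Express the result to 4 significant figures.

L₁/L₂ = 0.0006190

d₁ = 1/p₁ = 1/0.1903″ = 5.2549 pc; d₂ = 1/p₂ = 1/0.05906″ = 16.932 pc.
M₁ = m₁ − 5 log₁₀ d₁ + 5 = 8.10 − 3.6028 + 5 = 9.4972.
M₂ = 2.62 − 6.1435 + 5 = 1.4765.
L₁/L₂ = 10^(0.4(M₂ − M₁)) = 10^(0.4 × (-8.0207)) = 10^(-3.20828) = 0.00061904.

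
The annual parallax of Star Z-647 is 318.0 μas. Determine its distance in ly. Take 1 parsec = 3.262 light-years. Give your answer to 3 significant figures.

p = 318.0 μas = 0.0003180 arcsec.
d = 1/p = 1/0.0003180 = 3144.7 pc.
In light-years: 3144.7 × 3.262 = 10258 ly.

10300 ly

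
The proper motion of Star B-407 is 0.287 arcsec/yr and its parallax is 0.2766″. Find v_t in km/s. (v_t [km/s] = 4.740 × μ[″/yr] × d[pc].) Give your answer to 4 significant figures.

d = 1/p = 1/0.2766″ = 3.6153 pc.
v_t = 4.74 × μ × d = 4.74 × 0.287 × 3.6153 = 4.9182 km/s.

4.918 km/s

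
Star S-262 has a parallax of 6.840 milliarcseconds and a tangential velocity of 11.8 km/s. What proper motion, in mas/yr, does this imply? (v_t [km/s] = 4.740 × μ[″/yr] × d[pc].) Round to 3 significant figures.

d = 1/p = 1/0.006840″ = 146.2 pc.
μ = v_t / (4.74 d) = 11.8 / (4.74 × 146.2) = 11.8 / 692.99 = 0.017028 ″/yr = 17.028 mas/yr.

17.0 mas/yr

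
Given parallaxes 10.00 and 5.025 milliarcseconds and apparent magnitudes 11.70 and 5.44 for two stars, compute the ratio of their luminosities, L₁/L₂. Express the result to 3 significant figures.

d₁ = 1/p₁ = 1/0.01000″ = 100 pc; d₂ = 1/p₂ = 1/0.005025″ = 199 pc.
M₁ = m₁ − 5 log₁₀ d₁ + 5 = 11.70 − 10.0000 + 5 = 6.7000.
M₂ = 5.44 − 11.4943 + 5 = -1.0543.
L₁/L₂ = 10^(0.4(M₂ − M₁)) = 10^(0.4 × (-7.7543)) = 10^(-3.10172) = 0.00079119.

L₁/L₂ = 0.000791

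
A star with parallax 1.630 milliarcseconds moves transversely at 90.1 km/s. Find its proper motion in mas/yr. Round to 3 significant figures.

31.0 mas/yr

d = 1/p = 1/0.001630″ = 613.5 pc.
μ = v_t / (4.74 d) = 90.1 / (4.74 × 613.5) = 90.1 / 2908 = 0.030983 ″/yr = 30.983 mas/yr.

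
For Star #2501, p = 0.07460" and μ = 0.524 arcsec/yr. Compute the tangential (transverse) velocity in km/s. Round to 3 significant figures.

33.3 km/s

d = 1/p = 1/0.07460″ = 13.405 pc.
v_t = 4.74 × μ × d = 4.74 × 0.524 × 13.405 = 33.295 km/s.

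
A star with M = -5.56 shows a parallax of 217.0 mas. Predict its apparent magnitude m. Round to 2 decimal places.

d = 1/p = 1/0.2170″ = 4.6083 pc.
m − M = 5 log₁₀ d − 5 = 5 log₁₀(4.6083) − 5 = 3.3177 − 5 = -1.6823.
m = M + (m − M) = -5.56 + (-1.6823) = -7.24.

m = -7.24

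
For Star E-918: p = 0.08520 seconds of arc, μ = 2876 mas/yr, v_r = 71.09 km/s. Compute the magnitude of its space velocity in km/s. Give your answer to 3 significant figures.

175 km/s

d = 1/p = 1/0.08520″ = 11.737 pc.
μ = 2876 mas/yr = 2.876 ″/yr.
v_t = 4.740 μ d = 4.740 × 2.876 × 11.737 = 160 km/s.
v = √(v_r² + v_t²) = √(71.09² + 160²) = √30653.8 = 175.08 km/s.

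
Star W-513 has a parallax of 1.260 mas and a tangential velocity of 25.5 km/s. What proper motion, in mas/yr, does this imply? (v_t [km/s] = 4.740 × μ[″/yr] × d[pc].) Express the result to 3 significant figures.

6.78 mas/yr

d = 1/p = 1/0.001260″ = 793.65 pc.
μ = v_t / (4.74 d) = 25.5 / (4.74 × 793.65) = 25.5 / 3761.9 = 0.0067785 ″/yr = 6.7785 mas/yr.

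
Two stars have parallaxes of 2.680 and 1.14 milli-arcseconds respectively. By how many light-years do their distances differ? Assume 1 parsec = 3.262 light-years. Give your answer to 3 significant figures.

1640 ly

d_A = 1/0.002680″ = 373.13 pc; d_B = 1/0.001140″ = 877.19 pc.
|d_B − d_A| = |877.19 − 373.13| = 504.06 pc = 504.06 × 3.262 ly = 1644.2 ly.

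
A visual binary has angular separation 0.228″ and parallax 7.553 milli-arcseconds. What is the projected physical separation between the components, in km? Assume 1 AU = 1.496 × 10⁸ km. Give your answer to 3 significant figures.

d = 1/p = 1/0.007553″ = 132.4 pc.
At distance d (pc), an angle of θ arcsec spans θ·d AU: s = 0.228 × 132.4 = 30.187 AU.
= 30.187 × 1.496 × 10⁸ km = 4.5160 × 10^9 km.

4.52 × 10^9 km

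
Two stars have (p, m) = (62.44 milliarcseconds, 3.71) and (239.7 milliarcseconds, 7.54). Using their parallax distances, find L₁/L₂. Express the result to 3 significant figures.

L₁/L₂ = 502

d₁ = 1/p₁ = 1/0.06244″ = 16.015 pc; d₂ = 1/p₂ = 1/0.2397″ = 4.1719 pc.
M₁ = m₁ − 5 log₁₀ d₁ + 5 = 3.71 − 6.0226 + 5 = 2.6874.
M₂ = 7.54 − 3.1017 + 5 = 9.4383.
L₁/L₂ = 10^(0.4(M₂ − M₁)) = 10^(0.4 × 6.7509) = 10^2.70036 = 501.6.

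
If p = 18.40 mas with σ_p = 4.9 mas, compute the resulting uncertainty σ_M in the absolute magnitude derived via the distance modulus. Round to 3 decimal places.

M = m − 5 log₁₀ d + 5 = m + 5 log₁₀ p + 5, so ∂M/∂p = 5/(p ln 10).
σ_M = (5/ln 10) · (σ_p/p) = 2.1715 × 4.9/18.40 = 2.1715 × 0.2663 = 0.57827.

σ_M = 0.578 mag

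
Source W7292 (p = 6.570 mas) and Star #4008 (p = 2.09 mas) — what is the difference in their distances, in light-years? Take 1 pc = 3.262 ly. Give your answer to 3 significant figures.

d_A = 1/0.006570″ = 152.21 pc; d_B = 1/0.002090″ = 478.47 pc.
|d_B − d_A| = |478.47 − 152.21| = 326.26 pc = 326.26 × 3.262 ly = 1064.3 ly.

1060 ly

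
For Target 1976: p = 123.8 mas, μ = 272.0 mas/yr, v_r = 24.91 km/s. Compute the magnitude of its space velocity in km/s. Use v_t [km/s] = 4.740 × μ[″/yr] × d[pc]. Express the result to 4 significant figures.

d = 1/p = 1/0.1238″ = 8.0775 pc.
μ = 272.0 mas/yr = 0.2720 ″/yr.
v_t = 4.740 μ d = 4.740 × 0.2720 × 8.0775 = 10.414 km/s.
v = √(v_r² + v_t²) = √(24.91² + 10.414²) = √728.959 = 26.999 km/s.

27.00 km/s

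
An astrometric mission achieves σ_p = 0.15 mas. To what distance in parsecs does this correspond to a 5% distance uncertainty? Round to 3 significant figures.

σ_d/d = σ_p/p, so the condition is σ_p/p ≤ 0.05, i.e. p ≥ σ_p/0.05.
p_min = 0.15/0.05 = 3 mas = 0.003 arcsec.
d_max = 1/p_min = 1/0.003 = 333.33 pc.

333 pc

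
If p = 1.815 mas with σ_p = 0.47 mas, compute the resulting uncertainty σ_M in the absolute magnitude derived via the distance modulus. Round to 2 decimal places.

σ_M = 0.56 mag

M = m − 5 log₁₀ d + 5 = m + 5 log₁₀ p + 5, so ∂M/∂p = 5/(p ln 10).
σ_M = (5/ln 10) · (σ_p/p) = 2.1715 × 0.47/1.815 = 2.1715 × 0.25895 = 0.56231.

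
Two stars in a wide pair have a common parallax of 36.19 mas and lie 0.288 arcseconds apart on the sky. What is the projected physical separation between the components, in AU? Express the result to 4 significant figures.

d = 1/p = 1/0.03619″ = 27.632 pc.
At distance d (pc), an angle of θ arcsec spans θ·d AU: s = 0.288 × 27.632 = 7.958 AU.

7.958 AU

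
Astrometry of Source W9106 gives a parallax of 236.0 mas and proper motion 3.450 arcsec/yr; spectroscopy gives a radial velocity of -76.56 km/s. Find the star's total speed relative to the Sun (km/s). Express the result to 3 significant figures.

103 km/s

d = 1/p = 1/0.2360″ = 4.2373 pc.
v_t = 4.740 μ d = 4.740 × 3.450 × 4.2373 = 69.293 km/s.
v = √(v_r² + v_t²) = √((-76.56)² + 69.293²) = √10663 = 103.26 km/s.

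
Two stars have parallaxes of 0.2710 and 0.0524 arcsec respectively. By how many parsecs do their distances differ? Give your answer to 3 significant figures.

d_A = 1/0.2710″ = 3.69 pc; d_B = 1/0.05240″ = 19.084 pc.
|d_B − d_A| = |19.084 − 3.69| = 15.394 pc.

15.4 pc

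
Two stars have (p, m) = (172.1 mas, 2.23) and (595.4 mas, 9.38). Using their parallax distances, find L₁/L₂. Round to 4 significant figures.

L₁/L₂ = 8671

d₁ = 1/p₁ = 1/0.1721″ = 5.8106 pc; d₂ = 1/p₂ = 1/0.5954″ = 1.6795 pc.
M₁ = m₁ − 5 log₁₀ d₁ + 5 = 2.23 − 3.8211 + 5 = 3.4089.
M₂ = 9.38 − 1.1259 + 5 = 13.2541.
L₁/L₂ = 10^(0.4(M₂ − M₁)) = 10^(0.4 × 9.8452) = 10^3.93808 = 8671.2.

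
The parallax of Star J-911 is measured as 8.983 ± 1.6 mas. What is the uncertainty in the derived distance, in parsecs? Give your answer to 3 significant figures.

19.8 pc

d = 1/p, so σ_d = σ_p / p².
σ_d = 0.00160 / (0.008983)² = 0.00160 / 0.000080694 = 19.828 pc.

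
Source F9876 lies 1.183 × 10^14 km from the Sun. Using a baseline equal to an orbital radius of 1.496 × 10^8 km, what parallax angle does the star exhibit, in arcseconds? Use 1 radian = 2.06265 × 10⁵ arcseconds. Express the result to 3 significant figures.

θ ≈ B/d = (1.496 × 10^8) / (1.183 × 10^14) = 1.2646 × 10^-6 rad.
In arcseconds: 1.2646 × 10^-6 × 206265 = 0.26084″.

0.261 arcsec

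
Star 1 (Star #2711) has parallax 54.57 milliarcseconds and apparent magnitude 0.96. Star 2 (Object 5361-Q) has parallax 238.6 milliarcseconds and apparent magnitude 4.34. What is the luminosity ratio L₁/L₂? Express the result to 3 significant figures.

L₁/L₂ = 430

d₁ = 1/p₁ = 1/0.05457″ = 18.325 pc; d₂ = 1/p₂ = 1/0.2386″ = 4.1911 pc.
M₁ = m₁ − 5 log₁₀ d₁ + 5 = 0.96 − 6.3152 + 5 = -0.3552.
M₂ = 4.34 − 3.1116 + 5 = 6.2284.
L₁/L₂ = 10^(0.4(M₂ − M₁)) = 10^(0.4 × 6.5836) = 10^2.63344 = 429.97.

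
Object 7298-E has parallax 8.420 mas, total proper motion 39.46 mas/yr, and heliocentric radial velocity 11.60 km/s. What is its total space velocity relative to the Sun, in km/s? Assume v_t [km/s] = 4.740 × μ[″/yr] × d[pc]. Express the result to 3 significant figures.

25.1 km/s

d = 1/p = 1/0.008420″ = 118.76 pc.
μ = 39.46 mas/yr = 0.03946 ″/yr.
v_t = 4.740 μ d = 4.740 × 0.03946 × 118.76 = 22.213 km/s.
v = √(v_r² + v_t²) = √(11.60² + 22.213²) = √627.977 = 25.059 km/s.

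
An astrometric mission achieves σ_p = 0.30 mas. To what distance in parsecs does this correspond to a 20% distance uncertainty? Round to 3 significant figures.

σ_d/d = σ_p/p, so the condition is σ_p/p ≤ 0.20, i.e. p ≥ σ_p/0.20.
p_min = 0.30/0.20 = 1.5 mas = 0.0015 arcsec.
d_max = 1/p_min = 1/0.0015 = 666.67 pc.

667 pc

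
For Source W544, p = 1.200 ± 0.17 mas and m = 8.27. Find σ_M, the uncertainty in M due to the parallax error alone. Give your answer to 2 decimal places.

σ_M = 0.31 mag

M = m − 5 log₁₀ d + 5 = m + 5 log₁₀ p + 5, so ∂M/∂p = 5/(p ln 10).
σ_M = (5/ln 10) · (σ_p/p) = 2.1715 × 0.17/1.200 = 2.1715 × 0.14167 = 0.30764.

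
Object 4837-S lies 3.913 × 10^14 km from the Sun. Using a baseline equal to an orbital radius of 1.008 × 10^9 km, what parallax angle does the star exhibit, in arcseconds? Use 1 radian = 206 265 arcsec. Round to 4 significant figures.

θ ≈ B/d = (1.008 × 10^9) / (3.913 × 10^14) = 2.5760 × 10^-6 rad.
In arcseconds: 2.5760 × 10^-6 × 206265 = 0.53134″.

0.5313 arcsec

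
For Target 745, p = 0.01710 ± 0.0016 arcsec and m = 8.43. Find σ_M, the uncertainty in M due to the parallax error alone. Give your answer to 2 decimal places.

M = m − 5 log₁₀ d + 5 = m + 5 log₁₀ p + 5, so ∂M/∂p = 5/(p ln 10).
σ_M = (5/ln 10) · (σ_p/p) = 2.1715 × 0.0016/0.01710 = 2.1715 × 0.093567 = 0.20318.

σ_M = 0.20 mag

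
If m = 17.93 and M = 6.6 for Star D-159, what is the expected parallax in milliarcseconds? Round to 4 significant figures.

0.5420 mas

m − M = 17.93 − 6.6 = 11.33.
d = 10^((m−M)/5 + 1) = 10^3.266 = 1845 pc.
p = 1/d = 1/1845 = 0.00054201 arcsec = 0.54201 mas.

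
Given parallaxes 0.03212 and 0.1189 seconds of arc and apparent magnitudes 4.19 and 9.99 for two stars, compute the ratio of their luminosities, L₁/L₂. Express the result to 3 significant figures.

d₁ = 1/p₁ = 1/0.03212″ = 31.133 pc; d₂ = 1/p₂ = 1/0.1189″ = 8.4104 pc.
M₁ = m₁ − 5 log₁₀ d₁ + 5 = 4.19 − 7.4661 + 5 = 1.7239.
M₂ = 9.99 − 4.6241 + 5 = 10.3659.
L₁/L₂ = 10^(0.4(M₂ − M₁)) = 10^(0.4 × 8.6420) = 10^3.45680 = 2862.9.

L₁/L₂ = 2860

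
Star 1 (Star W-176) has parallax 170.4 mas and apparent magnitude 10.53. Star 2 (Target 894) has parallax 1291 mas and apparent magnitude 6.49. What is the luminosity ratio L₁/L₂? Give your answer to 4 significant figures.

d₁ = 1/p₁ = 1/0.1704″ = 5.8685 pc; d₂ = 1/p₂ = 1/1.291″ = 0.77459 pc.
M₁ = m₁ − 5 log₁₀ d₁ + 5 = 10.53 − 3.8426 + 5 = 11.6874.
M₂ = 6.49 − (-0.5546) + 5 = 12.0446.
L₁/L₂ = 10^(0.4(M₂ − M₁)) = 10^(0.4 × 0.3572) = 10^0.14288 = 1.3896.

L₁/L₂ = 1.390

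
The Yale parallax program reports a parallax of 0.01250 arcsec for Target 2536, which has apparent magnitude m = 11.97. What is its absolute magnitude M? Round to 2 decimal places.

d = 1/p = 1/0.01250″ = 80 pc.
m − M = 5 log₁₀(80) − 5 = 9.5154 − 5 = 4.5154.
M = m − (m − M) = 11.97 − 4.5154 = 7.45.

M = 7.45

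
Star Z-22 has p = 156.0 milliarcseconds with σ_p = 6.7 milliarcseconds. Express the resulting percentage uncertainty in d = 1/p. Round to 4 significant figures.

For d = 1/p, |σ_d/d| = |σ_p/p|.
σ_p/p = 6.7 / 156.0 = 0.042949 = 4.2949%.

4.295%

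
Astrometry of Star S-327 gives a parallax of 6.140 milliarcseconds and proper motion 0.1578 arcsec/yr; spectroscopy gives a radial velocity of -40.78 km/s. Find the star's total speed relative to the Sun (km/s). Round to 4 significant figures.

128.5 km/s

d = 1/p = 1/0.006140″ = 162.87 pc.
v_t = 4.740 μ d = 4.740 × 0.1578 × 162.87 = 121.82 km/s.
v = √(v_r² + v_t²) = √((-40.78)² + 121.82²) = √16503.1 = 128.46 km/s.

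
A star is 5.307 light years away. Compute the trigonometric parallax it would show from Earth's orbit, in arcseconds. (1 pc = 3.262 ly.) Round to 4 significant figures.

0.6147 arcsec

d = 5.307 ly ÷ 3.262 = 1.6269 pc.
p = 1/d = 1/1.6269 = 0.61467 arcsec.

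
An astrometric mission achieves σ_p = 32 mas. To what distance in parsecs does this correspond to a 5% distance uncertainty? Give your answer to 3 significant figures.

σ_d/d = σ_p/p, so the condition is σ_p/p ≤ 0.05, i.e. p ≥ σ_p/0.05.
p_min = 32/0.05 = 640 mas = 0.64 arcsec.
d_max = 1/p_min = 1/0.64 = 1.5625 pc.

1.56 pc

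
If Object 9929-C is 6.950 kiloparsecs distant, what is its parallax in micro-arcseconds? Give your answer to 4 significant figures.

d = 6.950 kpc = 6950 pc.
p = 1/d = 1/6950 = 0.00014388 arcsec.
= 0.00014388 × 10⁶ = 143.88 μas.

143.9 μas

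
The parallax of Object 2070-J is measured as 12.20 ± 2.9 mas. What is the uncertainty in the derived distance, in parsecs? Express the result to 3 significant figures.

d = 1/p, so σ_d = σ_p / p².
σ_d = 0.00290 / (0.01220)² = 0.00290 / 0.00014884 = 19.484 pc.

19.5 pc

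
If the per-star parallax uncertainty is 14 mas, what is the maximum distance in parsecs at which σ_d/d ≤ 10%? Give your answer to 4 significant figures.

σ_d/d = σ_p/p, so the condition is σ_p/p ≤ 0.10, i.e. p ≥ σ_p/0.10.
p_min = 14/0.10 = 140 mas = 0.14 arcsec.
d_max = 1/p_min = 1/0.14 = 7.1429 pc.

7.143 pc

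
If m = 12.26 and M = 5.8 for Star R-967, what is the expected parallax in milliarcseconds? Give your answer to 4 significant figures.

m − M = 12.26 − 5.8 = 6.46.
d = 10^((m−M)/5 + 1) = 10^2.292 = 195.88 pc.
p = 1/d = 1/195.88 = 0.0051052 arcsec = 5.1052 mas.

5.105 mas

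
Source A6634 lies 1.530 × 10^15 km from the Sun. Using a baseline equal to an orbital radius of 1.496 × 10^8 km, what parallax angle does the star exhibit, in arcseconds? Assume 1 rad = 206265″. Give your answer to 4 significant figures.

θ ≈ B/d = (1.496 × 10^8) / (1.530 × 10^15) = 9.7778 × 10^-8 rad.
In arcseconds: 9.7778 × 10^-8 × 206265 = 0.020168″.

0.02017 arcsec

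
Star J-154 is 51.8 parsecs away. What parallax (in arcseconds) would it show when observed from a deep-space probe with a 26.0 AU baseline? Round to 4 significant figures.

p (arcsec) = B (AU) / d (pc).
p = 26.0 / 51.8 = 0.50193 arcsec.

0.5019 arcsec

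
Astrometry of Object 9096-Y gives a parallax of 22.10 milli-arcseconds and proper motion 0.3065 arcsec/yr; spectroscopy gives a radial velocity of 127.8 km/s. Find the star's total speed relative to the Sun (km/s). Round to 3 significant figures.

144 km/s

d = 1/p = 1/0.02210″ = 45.249 pc.
v_t = 4.740 μ d = 4.740 × 0.3065 × 45.249 = 65.738 km/s.
v = √(v_r² + v_t²) = √(127.8² + 65.738²) = √20654.3 = 143.72 km/s.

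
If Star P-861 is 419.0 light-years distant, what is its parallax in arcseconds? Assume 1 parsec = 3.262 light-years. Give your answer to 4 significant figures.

d = 419.0 ly ÷ 3.262 = 128.45 pc.
p = 1/d = 1/128.45 = 0.0077851 arcsec.

0.007785 arcsec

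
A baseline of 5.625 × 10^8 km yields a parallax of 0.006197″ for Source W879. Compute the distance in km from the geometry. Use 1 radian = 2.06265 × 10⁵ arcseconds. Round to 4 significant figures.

θ = 0.006197″ = 0.006197/206265 = 3.0044 × 10^-8 rad.
d = B/θ = (5.625 × 10^8) / (3.0044 × 10^-8) = 1.8723 × 10^16 km.

1.872 × 10^16 km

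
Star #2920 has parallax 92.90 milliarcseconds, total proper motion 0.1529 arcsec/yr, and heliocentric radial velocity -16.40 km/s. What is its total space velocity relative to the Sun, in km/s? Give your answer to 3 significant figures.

d = 1/p = 1/0.09290″ = 10.764 pc.
v_t = 4.740 μ d = 4.740 × 0.1529 × 10.764 = 7.8012 km/s.
v = √(v_r² + v_t²) = √((-16.40)² + 7.8012²) = √329.819 = 18.161 km/s.

18.2 km/s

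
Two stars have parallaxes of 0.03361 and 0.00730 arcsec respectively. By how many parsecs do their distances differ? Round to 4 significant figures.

107.2 pc

d_A = 1/0.03361″ = 29.753 pc; d_B = 1/0.007300″ = 136.99 pc.
|d_B − d_A| = |136.99 − 29.753| = 107.24 pc.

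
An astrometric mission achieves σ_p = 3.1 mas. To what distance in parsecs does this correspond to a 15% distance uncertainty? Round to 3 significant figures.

48.4 pc

σ_d/d = σ_p/p, so the condition is σ_p/p ≤ 0.15, i.e. p ≥ σ_p/0.15.
p_min = 3.1/0.15 = 20.667 mas = 0.020667 arcsec.
d_max = 1/p_min = 1/0.020667 = 48.386 pc.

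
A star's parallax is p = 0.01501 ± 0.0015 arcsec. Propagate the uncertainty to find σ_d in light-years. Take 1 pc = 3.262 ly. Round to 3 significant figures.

d = 1/p, so σ_d = σ_p / p².
σ_d = 0.00150 / (0.01501)² = 0.00150 / 0.0002253 = 6.6578 pc = 6.6578 × 3.262 ly = 21.718 ly.

21.7 ly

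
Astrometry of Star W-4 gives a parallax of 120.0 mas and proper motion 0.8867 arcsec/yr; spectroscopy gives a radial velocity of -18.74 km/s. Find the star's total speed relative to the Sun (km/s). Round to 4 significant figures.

d = 1/p = 1/0.1200″ = 8.3333 pc.
v_t = 4.740 μ d = 4.740 × 0.8867 × 8.3333 = 35.025 km/s.
v = √(v_r² + v_t²) = √((-18.74)² + 35.025²) = √1577.94 = 39.723 km/s.

39.72 km/s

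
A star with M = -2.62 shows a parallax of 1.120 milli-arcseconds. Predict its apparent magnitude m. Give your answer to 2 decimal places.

d = 1/p = 1/0.001120″ = 892.86 pc.
m − M = 5 log₁₀ d − 5 = 5 log₁₀(892.86) − 5 = 14.7539 − 5 = 9.7539.
m = M + (m − M) = -2.62 + 9.7539 = 7.13.

m = 7.13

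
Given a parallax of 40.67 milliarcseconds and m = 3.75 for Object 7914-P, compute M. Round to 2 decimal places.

M = 1.80

d = 1/p = 1/0.04067″ = 24.588 pc.
m − M = 5 log₁₀(24.588) − 5 = 6.9536 − 5 = 1.9536.
M = m − (m − M) = 3.75 − 1.9536 = 1.80.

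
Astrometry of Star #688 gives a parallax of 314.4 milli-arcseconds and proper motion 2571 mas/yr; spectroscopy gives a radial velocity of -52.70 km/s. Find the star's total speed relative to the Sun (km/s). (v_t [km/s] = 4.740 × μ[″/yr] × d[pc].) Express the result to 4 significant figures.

65.42 km/s

d = 1/p = 1/0.3144″ = 3.1807 pc.
μ = 2571 mas/yr = 2.571 ″/yr.
v_t = 4.740 μ d = 4.740 × 2.571 × 3.1807 = 38.762 km/s.
v = √(v_r² + v_t²) = √((-52.70)² + 38.762²) = √4279.78 = 65.42 km/s.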